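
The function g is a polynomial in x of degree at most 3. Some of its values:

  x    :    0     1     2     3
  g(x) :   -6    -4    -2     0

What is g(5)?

Write g(x) = ax³ + bx² + cx + d; the 4 given values yield a linear system in the 4 coefficients.
Solving, the top 2 coefficients vanish, and g(x) = 2x - 6.
Then g(5) = 4.

4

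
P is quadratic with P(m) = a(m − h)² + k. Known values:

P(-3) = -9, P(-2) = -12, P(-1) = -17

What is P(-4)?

-8

First differences -3, -5; second difference -2 = 2a, so a = -1.
Expanding, the m-coefficient is −2ah = 2h; matching it to the data gives h = -4, and then k = -8.
So P(m) = -1(m + 4)² − 8.
P(-4) = -1·0² − 8 = -8.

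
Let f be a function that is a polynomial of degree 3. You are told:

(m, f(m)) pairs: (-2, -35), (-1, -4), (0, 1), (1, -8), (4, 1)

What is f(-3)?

Write f(m) = am³ + bm² + cm + d; the 5 given values yield a linear system in the 4 coefficients.
Solving, f(m) = 2m³ - 7m² - 4m + 1.
Then f(-3) = -104.

-104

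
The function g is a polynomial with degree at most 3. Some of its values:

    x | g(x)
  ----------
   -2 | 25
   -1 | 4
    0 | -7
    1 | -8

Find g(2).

1

First differences: -21, -11, -1. Second differences: 10, 10.
Level-2 differences are constant, so g has degree 2.
Fitting a degree-2 polynomial gives g(x) = 5x² - 6x - 7.
Then g(2) = 1.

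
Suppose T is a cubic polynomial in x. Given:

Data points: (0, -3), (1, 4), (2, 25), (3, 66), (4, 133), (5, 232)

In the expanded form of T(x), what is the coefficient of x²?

First differences: 7, 21, 41, 67, 99. Second differences: 14, 20, 26, 32. Third differences: 6, 6, 6.
Level-3 differences are constant, so T has degree 3.
Fitting a degree-3 polynomial gives T(x) = x³ + 4x² + 2x - 3.
The coefficient of x² is 4.

4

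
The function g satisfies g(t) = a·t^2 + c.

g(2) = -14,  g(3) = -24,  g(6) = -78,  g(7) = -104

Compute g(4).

From g(2) = -14 and g(3) = -24: 4a + c = -14 and 9a + c = -24.
Subtracting: 5a = -10, so a = -2; then c = -14 − (-2)·4 = -6.
So g(t) = -2t² − 6, and g(4) = -38.

-38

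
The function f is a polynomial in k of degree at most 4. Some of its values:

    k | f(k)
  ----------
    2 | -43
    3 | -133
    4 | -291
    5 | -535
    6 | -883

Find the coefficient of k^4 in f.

0

First differences: -90, -158, -244, -348. Second differences: -68, -86, -104. Third differences: -18, -18.
Level-3 differences are constant, so f has degree 3.
Fitting a degree-3 polynomial gives f(k) = -3k³ - 7k² + 2k + 5.
The coefficient of k^4 is 0.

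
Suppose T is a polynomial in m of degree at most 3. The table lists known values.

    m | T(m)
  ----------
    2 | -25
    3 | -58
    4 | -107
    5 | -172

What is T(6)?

First differences: -33, -49, -65. Second differences: -16, -16.
Level-2 differences are constant, so T has degree 2.
Fitting a degree-2 polynomial gives T(m) = -8m² + 7m - 7.
Then T(6) = -253.

-253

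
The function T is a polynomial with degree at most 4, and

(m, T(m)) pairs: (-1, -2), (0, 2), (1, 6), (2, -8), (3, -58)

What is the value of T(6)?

Write T(m) = am^4 + bm³ + cm² + dm + e; the 5 given values yield a linear system in the 5 coefficients.
Solving, the leading coefficient vanishes, and T(m) = -3m³ + 7m + 2.
Then T(6) = -604.

-604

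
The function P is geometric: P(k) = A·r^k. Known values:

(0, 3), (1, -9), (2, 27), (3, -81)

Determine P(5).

Consecutive ratio: -9/3 = -3, and 27/(-9) = -3, so r = -3.
Then A·(-3)^0 = 3 gives A = 3, and P(k) = 3·(-3)^k.
P(5) = 3·(-3)^5 = -729.

-729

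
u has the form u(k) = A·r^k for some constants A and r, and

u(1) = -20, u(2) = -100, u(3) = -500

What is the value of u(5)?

Consecutive ratio: -100/(-20) = 5, and -500/(-100) = 5, so r = 5.
Then A·5^1 = -20 gives A = -4, and u(k) = -4·5^k.
u(5) = -4·5^5 = -12500.

-12500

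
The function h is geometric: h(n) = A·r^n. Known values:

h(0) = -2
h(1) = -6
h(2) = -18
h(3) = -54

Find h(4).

Consecutive ratio: -6/(-2) = 3, and -18/(-6) = 3, so r = 3.
Then A·3^0 = -2 gives A = -2, and h(n) = -2·3^n.
h(4) = -2·3^4 = -162.

-162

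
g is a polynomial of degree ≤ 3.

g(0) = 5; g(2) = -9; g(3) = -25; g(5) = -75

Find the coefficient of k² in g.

-3

Write g(k) = ak³ + bk² + ck + d; the 4 given values yield a linear system in the 4 coefficients.
Solving, the leading coefficient vanishes, and g(k) = -3k² - k + 5.
The coefficient of k² is -3.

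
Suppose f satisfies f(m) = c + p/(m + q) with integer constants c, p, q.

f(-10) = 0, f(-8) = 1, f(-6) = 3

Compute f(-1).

(f(m) − c)(m + q) = p for each data point; the three points give a linear system in c and q, then p follows.
Solving: c = -3, q = 2, p = -24, so f(m) = -3 − 24/(m + 2).
Then f(-1) = -3 − 24/1 = -27.

-27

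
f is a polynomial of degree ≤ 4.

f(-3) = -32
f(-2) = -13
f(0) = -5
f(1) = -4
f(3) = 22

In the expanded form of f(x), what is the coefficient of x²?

Write f(x) = ax^4 + bx³ + cx² + dx + e; the 5 given values yield a linear system in the 5 coefficients.
Solving, the leading coefficient vanishes, and f(x) = x³ - 5.
The coefficient of x² is 0.

0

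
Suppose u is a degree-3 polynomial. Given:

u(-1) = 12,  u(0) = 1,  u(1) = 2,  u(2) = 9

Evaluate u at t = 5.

Write u(t) = at³ + bt² + ct + d; the 4 given values yield a linear system in the 4 coefficients.
Solving, u(t) = -t³ + 6t² - 4t + 1.
Then u(5) = 6.

6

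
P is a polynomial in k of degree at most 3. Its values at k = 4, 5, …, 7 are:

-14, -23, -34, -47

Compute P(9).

-79

First differences: -9, -11, -13. Second differences: -2, -2.
Level-2 differences are constant, so P has degree 2.
Fitting a degree-2 polynomial gives P(k) = -k² + 2.
Then P(9) = -79.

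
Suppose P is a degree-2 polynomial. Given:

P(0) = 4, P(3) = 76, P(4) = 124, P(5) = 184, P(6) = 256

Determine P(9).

544

Write P(n) = an² + bn + c; the 5 given values yield a linear system in the 3 coefficients.
Solving, P(n) = 6n² + 6n + 4.
Then P(9) = 544.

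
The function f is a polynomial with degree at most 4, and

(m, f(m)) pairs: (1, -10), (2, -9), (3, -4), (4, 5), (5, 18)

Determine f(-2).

Write f(m) = am^4 + bm³ + cm² + dm + e; the 5 given values yield a linear system in the 5 coefficients.
Solving, the top 2 coefficients vanish, and f(m) = 2m² - 5m - 7.
Then f(-2) = 11.

11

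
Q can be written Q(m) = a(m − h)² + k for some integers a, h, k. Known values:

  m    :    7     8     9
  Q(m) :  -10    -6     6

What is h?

First differences 4, 12; second difference 8 = 2a, so a = 4.
Expanding, the m-coefficient is −2ah = -8h; matching it to the data gives h = 7, and then k = -10.
So Q(m) = 4(m − 7)² − 10.
Hence h = 7.

7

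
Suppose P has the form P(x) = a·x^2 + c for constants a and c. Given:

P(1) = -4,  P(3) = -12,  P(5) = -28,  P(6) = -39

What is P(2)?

-7

From P(1) = -4 and P(3) = -12: 1a + c = -4 and 9a + c = -12.
Subtracting: 8a = -8, so a = -1; then c = -4 − (-1)·1 = -3.
So P(x) = -1x² − 3, and P(2) = -7.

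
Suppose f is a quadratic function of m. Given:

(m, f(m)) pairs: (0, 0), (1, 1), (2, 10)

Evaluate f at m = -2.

22

Write f(m) = am² + bm + c; the 3 given values yield a linear system in the 3 coefficients.
Solving, f(m) = 4m² - 3m.
Then f(-2) = 22.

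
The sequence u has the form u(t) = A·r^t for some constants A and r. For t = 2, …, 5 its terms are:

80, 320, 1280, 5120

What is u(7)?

Consecutive ratio: 320/80 = 4, and 1280/320 = 4, so r = 4.
Then A·4^2 = 80 gives A = 5, and u(t) = 5·4^t.
u(7) = 5·4^7 = 81920.

81920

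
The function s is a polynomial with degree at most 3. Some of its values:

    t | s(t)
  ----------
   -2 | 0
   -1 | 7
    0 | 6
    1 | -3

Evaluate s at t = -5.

First differences: 7, -1, -9. Second differences: -8, -8.
Level-2 differences are constant, so s has degree 2.
Fitting a degree-2 polynomial gives s(t) = -4t² - 5t + 6.
Then s(-5) = -69.

-69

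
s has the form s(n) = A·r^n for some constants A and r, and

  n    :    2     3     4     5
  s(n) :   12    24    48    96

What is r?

Consecutive ratio: 24/12 = 2, and 48/24 = 2, so r = 2.
Then A·2^2 = 12 gives A = 3, and s(n) = 3·2^n.

2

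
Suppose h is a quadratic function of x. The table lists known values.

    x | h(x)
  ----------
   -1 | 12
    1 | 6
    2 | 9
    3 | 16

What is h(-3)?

Write h(x) = ax² + bx + c; the 4 given values yield a linear system in the 3 coefficients.
Solving, h(x) = 2x² - 3x + 7.
Then h(-3) = 34.

34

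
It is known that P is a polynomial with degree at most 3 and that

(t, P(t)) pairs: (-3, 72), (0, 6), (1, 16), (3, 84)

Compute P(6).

306

Write P(t) = at³ + bt² + ct + d; the 4 given values yield a linear system in the 4 coefficients.
Solving, the leading coefficient vanishes, and P(t) = 8t² + 2t + 6.
Then P(6) = 306.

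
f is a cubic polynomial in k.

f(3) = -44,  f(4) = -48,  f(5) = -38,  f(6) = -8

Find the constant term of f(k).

-8

Write f(k) = ak³ + bk² + ck + d; the 4 given values yield a linear system in the 4 coefficients.
Solving, f(k) = k³ - 5k² - 6k - 8.
The constant term is f(0) = -8.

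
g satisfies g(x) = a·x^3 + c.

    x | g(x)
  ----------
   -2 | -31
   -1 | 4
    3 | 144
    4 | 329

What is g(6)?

1089

From g(-2) = -31 and g(-1) = 4: -8a + c = -31 and -1a + c = 4.
Subtracting: 7a = 35, so a = 5; then c = -31 − 5·(-8) = 9.
So g(x) = 5x³ + 9, and g(6) = 1089.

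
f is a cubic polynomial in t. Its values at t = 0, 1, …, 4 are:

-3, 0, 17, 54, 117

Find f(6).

First differences: 3, 17, 37, 63. Second differences: 14, 20, 26. Third differences: 6, 6.
Level-3 differences are constant, so f has degree 3.
Fitting a degree-3 polynomial gives f(t) = t³ + 4t² - 2t - 3.
Then f(6) = 345.

345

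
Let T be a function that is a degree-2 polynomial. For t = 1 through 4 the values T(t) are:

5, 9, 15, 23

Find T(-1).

Write T(t) = at² + bt + c; the 4 given values yield a linear system in the 3 coefficients.
Solving, T(t) = t² + t + 3.
Then T(-1) = 3.

3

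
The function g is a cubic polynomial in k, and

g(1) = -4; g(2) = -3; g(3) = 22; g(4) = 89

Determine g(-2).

-43

Write g(k) = ak³ + bk² + ck + d; the 4 given values yield a linear system in the 4 coefficients.
Solving, g(k) = 3k³ - 6k² - 2k + 1.
Then g(-2) = -43.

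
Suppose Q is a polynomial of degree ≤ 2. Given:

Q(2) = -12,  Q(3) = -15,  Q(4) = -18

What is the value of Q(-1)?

-3

First differences: -3, -3.
Level-1 differences are constant, so Q has degree 1.
Fitting a degree-1 polynomial gives Q(x) = -3x - 6.
Then Q(-1) = -3.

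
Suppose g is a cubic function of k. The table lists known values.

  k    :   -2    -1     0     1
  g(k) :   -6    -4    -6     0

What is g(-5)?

Write g(k) = ak³ + bk² + ck + d; the 4 given values yield a linear system in the 4 coefficients.
Solving, g(k) = 2k³ + 4k² - 6.
Then g(-5) = -156.

-156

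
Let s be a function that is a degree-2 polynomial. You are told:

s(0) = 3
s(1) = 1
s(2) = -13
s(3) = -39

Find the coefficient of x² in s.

-6

First differences: -2, -14, -26. Second differences: -12, -12.
Level-2 differences are constant, so s has degree 2.
Fitting a degree-2 polynomial gives s(x) = -6x² + 4x + 3.
The coefficient of x² is -6.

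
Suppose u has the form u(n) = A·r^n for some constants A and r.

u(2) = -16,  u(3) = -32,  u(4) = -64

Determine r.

2

Consecutive ratio: -32/(-16) = 2, and -64/(-32) = 2, so r = 2.
Then A·2^2 = -16 gives A = -4, and u(n) = -4·2^n.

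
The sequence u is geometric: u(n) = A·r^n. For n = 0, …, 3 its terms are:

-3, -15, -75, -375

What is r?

Consecutive ratio: -15/(-3) = 5, and -75/(-15) = 5, so r = 5.
Then A·5^0 = -3 gives A = -3, and u(n) = -3·5^n.

5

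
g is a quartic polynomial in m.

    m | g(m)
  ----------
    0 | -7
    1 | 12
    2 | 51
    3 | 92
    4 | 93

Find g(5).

-12

Write g(m) = am^4 + bm³ + cm² + dm + e; the 5 given values yield a linear system in the 5 coefficients.
Solving, g(m) = -m^4 + 3m³ + 8m² + 9m - 7.
Then g(5) = -12.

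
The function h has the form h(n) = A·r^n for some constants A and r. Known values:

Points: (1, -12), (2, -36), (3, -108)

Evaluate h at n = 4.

-324

Consecutive ratio: -36/(-12) = 3, and -108/(-36) = 3, so r = 3.
Then A·3^1 = -12 gives A = -4, and h(n) = -4·3^n.
h(4) = -4·3^4 = -324.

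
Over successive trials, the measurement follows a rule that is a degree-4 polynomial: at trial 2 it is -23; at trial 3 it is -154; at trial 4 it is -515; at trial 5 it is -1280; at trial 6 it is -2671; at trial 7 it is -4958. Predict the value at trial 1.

Write the value at n as Q(n).
First differences: -131, -361, -765, -1391, -2287. Second differences: -230, -404, -626, -896. Third differences: -174, -222, -270. Fourth differences: -48, -48.
Level-4 differences are constant, so Q has degree 4.
Fitting a degree-4 polynomial gives Q(n) = -2n^4 - n³ + 4n² - 2n + 5.
Then Q(1) = 4.

4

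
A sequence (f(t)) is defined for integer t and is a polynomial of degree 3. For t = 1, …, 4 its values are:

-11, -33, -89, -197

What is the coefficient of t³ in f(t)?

Write f(t) = at³ + bt² + ct + d; the 4 given values yield a linear system in the 4 coefficients.
Solving, f(t) = -3t³ + t² - 4t - 5.
The coefficient of t³ is -3.

-3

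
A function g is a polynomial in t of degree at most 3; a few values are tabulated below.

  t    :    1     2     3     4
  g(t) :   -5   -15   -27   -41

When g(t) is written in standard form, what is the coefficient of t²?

-1

First differences: -10, -12, -14. Second differences: -2, -2.
Level-2 differences are constant, so g has degree 2.
Fitting a degree-2 polynomial gives g(t) = -t² - 7t + 3.
The coefficient of t² is -1.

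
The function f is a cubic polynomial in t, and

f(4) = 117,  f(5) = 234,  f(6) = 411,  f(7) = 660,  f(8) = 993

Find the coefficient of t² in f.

0

First differences: 117, 177, 249, 333. Second differences: 60, 72, 84. Third differences: 12, 12.
Level-3 differences are constant, so f has degree 3.
Fitting a degree-3 polynomial gives f(t) = 2t³ - 5t + 9.
The coefficient of t² is 0.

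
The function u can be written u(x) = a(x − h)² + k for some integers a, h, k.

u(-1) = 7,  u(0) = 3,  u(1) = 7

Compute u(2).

19

First differences -4, 4; second difference 8 = 2a, so a = 4.
Expanding, the x-coefficient is −2ah = -8h; matching it to the data gives h = 0, and then k = 3.
So u(x) = 4(x + 0)² + 3.
u(2) = 4·2² + 3 = 19.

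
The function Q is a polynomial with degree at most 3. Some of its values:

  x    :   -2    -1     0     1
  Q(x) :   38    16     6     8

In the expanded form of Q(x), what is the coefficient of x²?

Write Q(x) = ax³ + bx² + cx + d; the 4 given values yield a linear system in the 4 coefficients.
Solving, the leading coefficient vanishes, and Q(x) = 6x² - 4x + 6.
The coefficient of x² is 6.

6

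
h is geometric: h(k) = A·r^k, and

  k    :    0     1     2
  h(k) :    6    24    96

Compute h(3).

384

Consecutive ratio: 24/6 = 4, and 96/24 = 4, so r = 4.
Then A·4^0 = 6 gives A = 6, and h(k) = 6·4^k.
h(3) = 6·4^3 = 384.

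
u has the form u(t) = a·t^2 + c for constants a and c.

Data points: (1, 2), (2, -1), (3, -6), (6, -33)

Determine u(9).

From u(1) = 2 and u(2) = -1: 1a + c = 2 and 4a + c = -1.
Subtracting: 3a = -3, so a = -1; then c = 2 − (-1)·1 = 3.
So u(t) = -1t² + 3, and u(9) = -78.

-78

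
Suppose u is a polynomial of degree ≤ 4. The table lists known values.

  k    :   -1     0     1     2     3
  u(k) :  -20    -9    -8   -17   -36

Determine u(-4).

-113

First differences: 11, 1, -9, -19. Second differences: -10, -10, -10.
Level-2 differences are constant, so u has degree 2.
Fitting a degree-2 polynomial gives u(k) = -5k² + 6k - 9.
Then u(-4) = -113.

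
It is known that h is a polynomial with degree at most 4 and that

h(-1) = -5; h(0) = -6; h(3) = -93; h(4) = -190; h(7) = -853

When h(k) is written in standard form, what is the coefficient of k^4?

Write h(k) = ak^4 + bk³ + ck² + dk + e; the 5 given values yield a linear system in the 5 coefficients.
Solving, the leading coefficient vanishes, and h(k) = -2k³ - 3k² - 2k - 6.
The coefficient of k^4 is 0.

0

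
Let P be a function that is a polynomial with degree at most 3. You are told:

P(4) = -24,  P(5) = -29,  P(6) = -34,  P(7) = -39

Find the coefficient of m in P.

-5

First differences: -5, -5, -5.
Level-1 differences are constant, so P has degree 1.
Fitting a degree-1 polynomial gives P(m) = -5m - 4.
The coefficient of m is -5.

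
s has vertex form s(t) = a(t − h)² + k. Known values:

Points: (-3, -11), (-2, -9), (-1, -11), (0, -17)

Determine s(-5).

-27

First differences 2, -2, -6; second difference -4 = 2a, so a = -2.
Expanding, the t-coefficient is −2ah = 4h; matching it to the data gives h = -2, and then k = -9.
So s(t) = -2(t + 2)² − 9.
s(-5) = -2·(-3)² − 9 = -27.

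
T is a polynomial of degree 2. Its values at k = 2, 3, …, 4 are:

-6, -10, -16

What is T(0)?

-4

Write T(k) = ak² + bk + c; the 3 given values yield a linear system in the 3 coefficients.
Solving, T(k) = -k² + k - 4.
Then T(0) = -4.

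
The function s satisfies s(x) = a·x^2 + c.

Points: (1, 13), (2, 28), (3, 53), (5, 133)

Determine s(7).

253

From s(1) = 13 and s(2) = 28: 1a + c = 13 and 4a + c = 28.
Subtracting: 3a = 15, so a = 5; then c = 13 − 5·1 = 8.
So s(x) = 5x² + 8, and s(7) = 253.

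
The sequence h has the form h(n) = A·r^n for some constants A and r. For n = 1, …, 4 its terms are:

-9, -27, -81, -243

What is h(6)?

Consecutive ratio: -27/(-9) = 3, and -81/(-27) = 3, so r = 3.
Then A·3^1 = -9 gives A = -3, and h(n) = -3·3^n.
h(6) = -3·3^6 = -2187.

-2187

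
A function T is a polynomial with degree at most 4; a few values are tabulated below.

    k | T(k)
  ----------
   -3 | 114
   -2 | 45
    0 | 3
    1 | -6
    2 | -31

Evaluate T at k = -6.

Write T(k) = ak^4 + bk³ + ck² + dk + e; the 5 given values yield a linear system in the 5 coefficients.
Solving, the leading coefficient vanishes, and T(k) = -3k³ + k² - 7k + 3.
Then T(-6) = 729.

729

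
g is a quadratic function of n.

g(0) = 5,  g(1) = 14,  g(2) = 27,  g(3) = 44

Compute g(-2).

-1

Write g(n) = an² + bn + c; the 4 given values yield a linear system in the 3 coefficients.
Solving, g(n) = 2n² + 7n + 5.
Then g(-2) = -1.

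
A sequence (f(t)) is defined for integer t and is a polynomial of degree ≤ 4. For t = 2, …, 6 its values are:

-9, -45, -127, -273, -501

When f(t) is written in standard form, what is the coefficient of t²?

First differences: -36, -82, -146, -228. Second differences: -46, -64, -82. Third differences: -18, -18.
Level-3 differences are constant, so f has degree 3.
Fitting a degree-3 polynomial gives f(t) = -3t³ + 4t² + t - 3.
The coefficient of t² is 4.

4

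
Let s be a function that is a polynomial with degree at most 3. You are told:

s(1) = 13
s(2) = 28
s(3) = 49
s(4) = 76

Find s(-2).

First differences: 15, 21, 27. Second differences: 6, 6.
Level-2 differences are constant, so s has degree 2.
Fitting a degree-2 polynomial gives s(t) = 3t² + 6t + 4.
Then s(-2) = 4.

4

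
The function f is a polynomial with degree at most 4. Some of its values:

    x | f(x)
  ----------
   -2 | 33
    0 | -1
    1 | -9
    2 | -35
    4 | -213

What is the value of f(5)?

-401

Write f(x) = ax^4 + bx³ + cx² + dx + e; the 5 given values yield a linear system in the 5 coefficients.
Solving, the leading coefficient vanishes, and f(x) = -3x³ - 5x - 1.
Then f(5) = -401.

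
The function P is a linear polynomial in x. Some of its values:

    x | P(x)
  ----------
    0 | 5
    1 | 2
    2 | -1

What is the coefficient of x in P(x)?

-3

Write P(x) = ax + b; the 3 given values yield a linear system in the 2 coefficients.
Solving, P(x) = -3x + 5.
The coefficient of x is -3.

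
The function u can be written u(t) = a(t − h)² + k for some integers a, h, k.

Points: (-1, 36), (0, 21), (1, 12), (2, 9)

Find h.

First differences -15, -9, -3; second difference 6 = 2a, so a = 3.
Expanding, the t-coefficient is −2ah = -6h; matching it to the data gives h = 2, and then k = 9.
So u(t) = 3(t − 2)² + 9.
Hence h = 2.

2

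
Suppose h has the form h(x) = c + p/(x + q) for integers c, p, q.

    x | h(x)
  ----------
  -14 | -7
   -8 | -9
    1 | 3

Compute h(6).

(h(x) − c)(x + q) = p for each data point; the three points give a linear system in c and q, then p follows.
Solving: c = -5, q = 2, p = 24, so h(x) = -5 + 24/(x + 2).
Then h(6) = -5 + 24/8 = -2.

-2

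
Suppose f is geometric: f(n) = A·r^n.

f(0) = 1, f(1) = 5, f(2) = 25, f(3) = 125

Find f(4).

625

Consecutive ratio: 5/1 = 5, and 25/5 = 5, so r = 5.
Then A·5^0 = 1 gives A = 1, and f(n) = 1·5^n.
f(4) = 1·5^4 = 625.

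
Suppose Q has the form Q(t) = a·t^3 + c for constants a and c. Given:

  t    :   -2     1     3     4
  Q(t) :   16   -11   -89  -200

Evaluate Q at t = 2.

From Q(-2) = 16 and Q(1) = -11: -8a + c = 16 and 1a + c = -11.
Subtracting: 9a = -27, so a = -3; then c = 16 − (-3)·(-8) = -8.
So Q(t) = -3t³ − 8, and Q(2) = -32.

-32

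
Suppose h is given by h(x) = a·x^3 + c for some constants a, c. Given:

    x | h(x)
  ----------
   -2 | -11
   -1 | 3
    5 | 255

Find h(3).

From h(-2) = -11 and h(-1) = 3: -8a + c = -11 and -1a + c = 3.
Subtracting: 7a = 14, so a = 2; then c = -11 − 2·(-8) = 5.
So h(x) = 2x³ + 5, and h(3) = 59.

59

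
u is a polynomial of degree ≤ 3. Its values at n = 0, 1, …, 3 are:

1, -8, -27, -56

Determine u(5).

-144

First differences: -9, -19, -29. Second differences: -10, -10.
Level-2 differences are constant, so u has degree 2.
Fitting a degree-2 polynomial gives u(n) = -5n² - 4n + 1.
Then u(5) = -144.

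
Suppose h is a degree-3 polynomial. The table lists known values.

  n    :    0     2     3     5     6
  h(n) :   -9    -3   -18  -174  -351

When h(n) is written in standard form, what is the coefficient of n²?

9

Write h(n) = an³ + bn² + cn + d; the 5 given values yield a linear system in the 4 coefficients.
Solving, h(n) = -3n³ + 9n² - 3n - 9.
The coefficient of n² is 9.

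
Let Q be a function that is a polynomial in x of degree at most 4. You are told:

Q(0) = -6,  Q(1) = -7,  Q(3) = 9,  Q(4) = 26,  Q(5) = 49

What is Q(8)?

Write Q(x) = ax^4 + bx³ + cx² + dx + e; the 5 given values yield a linear system in the 5 coefficients.
Solving, the top 2 coefficients vanish, and Q(x) = 3x² - 4x - 6.
Then Q(8) = 154.

154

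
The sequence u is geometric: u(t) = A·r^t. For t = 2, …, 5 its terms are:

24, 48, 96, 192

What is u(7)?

768

Consecutive ratio: 48/24 = 2, and 96/48 = 2, so r = 2.
Then A·2^2 = 24 gives A = 6, and u(t) = 6·2^t.
u(7) = 6·2^7 = 768.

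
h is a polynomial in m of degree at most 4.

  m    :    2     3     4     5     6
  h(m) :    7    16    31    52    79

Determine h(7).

112

First differences: 9, 15, 21, 27. Second differences: 6, 6, 6.
Level-2 differences are constant, so h has degree 2.
Fitting a degree-2 polynomial gives h(m) = 3m² - 6m + 7.
Then h(7) = 112.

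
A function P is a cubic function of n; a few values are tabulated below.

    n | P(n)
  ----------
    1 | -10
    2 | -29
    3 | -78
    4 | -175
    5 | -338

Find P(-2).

47

First differences: -19, -49, -97, -163. Second differences: -30, -48, -66. Third differences: -18, -18.
Level-3 differences are constant, so P has degree 3.
Fitting a degree-3 polynomial gives P(n) = -3n³ + 3n² - 7n - 3.
Then P(-2) = 47.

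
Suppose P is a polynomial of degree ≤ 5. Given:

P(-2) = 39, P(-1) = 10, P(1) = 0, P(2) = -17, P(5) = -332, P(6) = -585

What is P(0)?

Write P(t) = at^5 + bt^4 + ct³ + dt² + et + p; the 6 given values yield a linear system in the 6 coefficients.
Solving, the top 2 coefficients vanish, and P(t) = -3t³ + 2t² - 2t + 3.
The constant term is P(0) = 3.

3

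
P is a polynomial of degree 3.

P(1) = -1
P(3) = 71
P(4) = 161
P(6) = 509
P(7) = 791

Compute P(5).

Write P(t) = at³ + bt² + ct + d; the 5 given values yield a linear system in the 4 coefficients.
Solving, P(t) = 2t³ + 2t² + 2t - 7.
Then P(5) = 303.

303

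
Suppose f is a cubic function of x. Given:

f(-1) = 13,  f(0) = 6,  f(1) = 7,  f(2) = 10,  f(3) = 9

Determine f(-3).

75

First differences: -7, 1, 3, -1. Second differences: 8, 2, -4. Third differences: -6, -6.
Level-3 differences are constant, so f has degree 3.
Fitting a degree-3 polynomial gives f(x) = -x³ + 4x² - 2x + 6.
Then f(-3) = 75.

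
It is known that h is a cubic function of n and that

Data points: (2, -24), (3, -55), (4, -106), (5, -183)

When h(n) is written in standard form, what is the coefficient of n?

Write h(n) = an³ + bn² + cn + d; the 4 given values yield a linear system in the 4 coefficients.
Solving, h(n) = -n³ - n² - 7n + 2.
The coefficient of n is -7.

-7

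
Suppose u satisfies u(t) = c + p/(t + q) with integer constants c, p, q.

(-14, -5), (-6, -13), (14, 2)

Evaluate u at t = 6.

5

(u(t) − c)(t + q) = p for each data point; the three points give a linear system in c and q, then p follows.
Solving: c = -1, q = 2, p = 48, so u(t) = -1 + 48/(t + 2).
Then u(6) = -1 + 48/8 = 5.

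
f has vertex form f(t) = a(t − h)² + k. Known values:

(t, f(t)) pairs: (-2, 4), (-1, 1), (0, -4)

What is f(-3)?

First differences -3, -5; second difference -2 = 2a, so a = -1.
Expanding, the t-coefficient is −2ah = 2h; matching it to the data gives h = -3, and then k = 5.
So f(t) = -1(t + 3)² + 5.
f(-3) = -1·0² + 5 = 5.

5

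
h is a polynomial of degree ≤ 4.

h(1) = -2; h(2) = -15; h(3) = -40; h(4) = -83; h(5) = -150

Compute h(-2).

Write h(k) = ak^4 + bk³ + ck² + dk + e; the 5 given values yield a linear system in the 5 coefficients.
Solving, the leading coefficient vanishes, and h(k) = -k³ - 6k + 5.
Then h(-2) = 25.

25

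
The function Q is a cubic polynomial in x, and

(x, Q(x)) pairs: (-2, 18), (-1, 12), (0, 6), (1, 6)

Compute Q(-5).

Write Q(x) = ax³ + bx² + cx + d; the 4 given values yield a linear system in the 4 coefficients.
Solving, Q(x) = x³ + 3x² - 4x + 6.
Then Q(-5) = -24.

-24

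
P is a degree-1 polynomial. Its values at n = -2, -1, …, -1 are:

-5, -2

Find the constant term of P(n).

1

Write P(n) = an + b; the 2 given values yield a linear system in the 2 coefficients.
Solving, P(n) = 3n + 1.
The constant term is P(0) = 1.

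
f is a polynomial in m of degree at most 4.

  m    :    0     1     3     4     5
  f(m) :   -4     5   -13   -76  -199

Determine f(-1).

Write f(m) = am^4 + bm³ + cm² + dm + e; the 5 given values yield a linear system in the 5 coefficients.
Solving, the leading coefficient vanishes, and f(m) = -3m³ + 6m² + 6m - 4.
Then f(-1) = -1.

-1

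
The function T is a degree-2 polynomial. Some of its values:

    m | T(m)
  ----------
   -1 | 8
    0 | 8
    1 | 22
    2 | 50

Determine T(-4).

First differences: 0, 14, 28. Second differences: 14, 14.
Level-2 differences are constant, so T has degree 2.
Fitting a degree-2 polynomial gives T(m) = 7m² + 7m + 8.
Then T(-4) = 92.

92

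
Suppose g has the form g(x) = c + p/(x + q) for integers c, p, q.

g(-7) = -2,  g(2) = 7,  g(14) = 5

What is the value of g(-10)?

(g(x) − c)(x + q) = p for each data point; the three points give a linear system in c and q, then p follows.
Solving: c = 4, q = 4, p = 18, so g(x) = 4 + 18/(x + 4).
Then g(-10) = 4 + 18/(-6) = 1.

1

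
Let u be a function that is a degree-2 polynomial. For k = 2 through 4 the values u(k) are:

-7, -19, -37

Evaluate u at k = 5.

-61

Write u(k) = ak² + bk + c; the 3 given values yield a linear system in the 3 coefficients.
Solving, u(k) = -3k² + 3k - 1.
Then u(5) = -61.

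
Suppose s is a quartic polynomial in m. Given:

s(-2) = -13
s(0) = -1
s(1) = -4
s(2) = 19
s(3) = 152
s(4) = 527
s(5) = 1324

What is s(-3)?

44

Write s(m) = am^4 + bm³ + cm² + dm + e; the 7 given values yield a linear system in the 5 coefficients.
Solving, s(m) = 2m^4 + 2m³ - 7m² - 1.
Then s(-3) = 44.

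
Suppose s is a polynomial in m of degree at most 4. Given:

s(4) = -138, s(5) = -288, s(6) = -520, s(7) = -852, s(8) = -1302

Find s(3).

Write s(m) = am^4 + bm³ + cm² + dm + e; the 5 given values yield a linear system in the 5 coefficients.
Solving, the leading coefficient vanishes, and s(m) = -3m³ + 4m² - 3m + 2.
Then s(3) = -52.

-52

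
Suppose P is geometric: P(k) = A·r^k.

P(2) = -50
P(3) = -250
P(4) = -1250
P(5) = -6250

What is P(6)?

Consecutive ratio: -250/(-50) = 5, and -1250/(-250) = 5, so r = 5.
Then A·5^2 = -50 gives A = -2, and P(k) = -2·5^k.
P(6) = -2·5^6 = -31250.

-31250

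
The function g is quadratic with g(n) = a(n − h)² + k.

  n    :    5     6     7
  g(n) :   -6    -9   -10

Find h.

7

First differences -3, -1; second difference 2 = 2a, so a = 1.
Expanding, the n-coefficient is −2ah = -2h; matching it to the data gives h = 7, and then k = -10.
So g(n) = 1(n − 7)² − 10.
Hence h = 7.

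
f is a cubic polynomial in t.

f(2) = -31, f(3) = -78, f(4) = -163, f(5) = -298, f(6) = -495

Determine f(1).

First differences: -47, -85, -135, -197. Second differences: -38, -50, -62. Third differences: -12, -12.
Level-3 differences are constant, so f has degree 3.
Fitting a degree-3 polynomial gives f(t) = -2t³ - t² - 4t - 3.
Then f(1) = -10.

-10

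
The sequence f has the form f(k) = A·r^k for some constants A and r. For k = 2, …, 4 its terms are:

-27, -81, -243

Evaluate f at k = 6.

Consecutive ratio: -81/(-27) = 3, and -243/(-81) = 3, so r = 3.
Then A·3^2 = -27 gives A = -3, and f(k) = -3·3^k.
f(6) = -3·3^6 = -2187.

-2187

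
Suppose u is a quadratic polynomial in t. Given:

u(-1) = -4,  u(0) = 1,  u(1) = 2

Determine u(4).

-19

Write u(t) = at² + bt + c; the 3 given values yield a linear system in the 3 coefficients.
Solving, u(t) = -2t² + 3t + 1.
Then u(4) = -19.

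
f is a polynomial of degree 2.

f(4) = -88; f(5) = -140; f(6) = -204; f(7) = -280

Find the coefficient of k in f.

Write f(k) = ak² + bk + c; the 4 given values yield a linear system in the 3 coefficients.
Solving, f(k) = -6k² + 2k.
The coefficient of k is 2.

2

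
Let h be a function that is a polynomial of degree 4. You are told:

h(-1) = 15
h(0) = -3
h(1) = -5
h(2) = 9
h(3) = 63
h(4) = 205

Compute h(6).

First differences: -18, -2, 14, 54, 142. Second differences: 16, 16, 40, 88. Third differences: 0, 24, 48. Fourth differences: 24, 24.
Level-4 differences are constant, so h has degree 4.
Fitting a degree-4 polynomial gives h(x) = x^4 - 2x³ + 7x² - 8x - 3.
Then h(6) = 1065.

1065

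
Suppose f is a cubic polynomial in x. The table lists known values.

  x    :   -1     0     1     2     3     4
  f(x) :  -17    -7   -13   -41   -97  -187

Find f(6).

-493

First differences: 10, -6, -28, -56, -90. Second differences: -16, -22, -28, -34. Third differences: -6, -6, -6.
Level-3 differences are constant, so f has degree 3.
Fitting a degree-3 polynomial gives f(x) = -x³ - 8x² + 3x - 7.
Then f(6) = -493.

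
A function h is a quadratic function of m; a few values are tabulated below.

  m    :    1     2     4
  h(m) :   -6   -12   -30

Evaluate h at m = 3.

-20

Write h(m) = am² + bm + c; the 3 given values yield a linear system in the 3 coefficients.
Solving, h(m) = -m² - 3m - 2.
Then h(3) = -20.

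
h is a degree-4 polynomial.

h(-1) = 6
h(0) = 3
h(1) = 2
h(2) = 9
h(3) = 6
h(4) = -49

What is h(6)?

-603

First differences: -3, -1, 7, -3, -55. Second differences: 2, 8, -10, -52. Third differences: 6, -18, -42. Fourth differences: -24, -24.
Level-4 differences are constant, so h has degree 4.
Fitting a degree-4 polynomial gives h(k) = -k^4 + 3k³ + 2k² - 5k + 3.
Then h(6) = -603.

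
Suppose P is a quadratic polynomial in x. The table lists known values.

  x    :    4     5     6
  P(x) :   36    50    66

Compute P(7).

Write P(x) = ax² + bx + c; the 3 given values yield a linear system in the 3 coefficients.
Solving, P(x) = x² + 5x.
Then P(7) = 84.

84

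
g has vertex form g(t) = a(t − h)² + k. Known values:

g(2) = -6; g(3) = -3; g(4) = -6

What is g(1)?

-15

First differences 3, -3; second difference -6 = 2a, so a = -3.
Expanding, the t-coefficient is −2ah = 6h; matching it to the data gives h = 3, and then k = -3.
So g(t) = -3(t − 3)² − 3.
g(1) = -3·(-2)² − 3 = -15.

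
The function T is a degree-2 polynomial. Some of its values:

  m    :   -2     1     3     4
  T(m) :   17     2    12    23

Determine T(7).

Write T(m) = am² + bm + c; the 4 given values yield a linear system in the 3 coefficients.
Solving, T(m) = 2m² - 3m + 3.
Then T(7) = 80.

80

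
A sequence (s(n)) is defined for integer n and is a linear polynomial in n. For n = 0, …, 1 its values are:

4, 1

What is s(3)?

Write s(n) = an + b; the 2 given values yield a linear system in the 2 coefficients.
Solving, s(n) = -3n + 4.
Then s(3) = -5.

-5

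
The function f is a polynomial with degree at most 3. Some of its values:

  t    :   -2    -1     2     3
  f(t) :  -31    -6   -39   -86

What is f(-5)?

Write f(t) = at³ + bt² + ct + d; the 4 given values yield a linear system in the 4 coefficients.
Solving, the leading coefficient vanishes, and f(t) = -9t² - 2t + 1.
Then f(-5) = -214.

-214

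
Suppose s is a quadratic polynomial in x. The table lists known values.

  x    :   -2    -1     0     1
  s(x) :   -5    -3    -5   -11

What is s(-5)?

-35

Write s(x) = ax² + bx + c; the 4 given values yield a linear system in the 3 coefficients.
Solving, s(x) = -2x² - 4x - 5.
Then s(-5) = -35.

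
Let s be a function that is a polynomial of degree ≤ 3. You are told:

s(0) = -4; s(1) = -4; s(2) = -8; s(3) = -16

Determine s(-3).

Write s(k) = ak³ + bk² + ck + d; the 4 given values yield a linear system in the 4 coefficients.
Solving, the leading coefficient vanishes, and s(k) = -2k² + 2k - 4.
Then s(-3) = -28.

-28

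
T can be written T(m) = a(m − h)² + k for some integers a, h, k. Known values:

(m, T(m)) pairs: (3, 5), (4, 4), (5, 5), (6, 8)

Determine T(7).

13

First differences -1, 1, 3; second difference 2 = 2a, so a = 1.
Expanding, the m-coefficient is −2ah = -2h; matching it to the data gives h = 4, and then k = 4.
So T(m) = 1(m − 4)² + 4.
T(7) = 1·3² + 4 = 13.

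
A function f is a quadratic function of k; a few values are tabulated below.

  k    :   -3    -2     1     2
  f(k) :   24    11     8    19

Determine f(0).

3

Write f(k) = ak² + bk + c; the 4 given values yield a linear system in the 3 coefficients.
Solving, f(k) = 3k² + 2k + 3.
Then f(0) = 3.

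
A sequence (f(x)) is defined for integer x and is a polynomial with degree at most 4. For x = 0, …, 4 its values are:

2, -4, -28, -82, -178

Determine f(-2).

First differences: -6, -24, -54, -96. Second differences: -18, -30, -42. Third differences: -12, -12.
Level-3 differences are constant, so f has degree 3.
Fitting a degree-3 polynomial gives f(x) = -2x³ - 3x² - x + 2.
Then f(-2) = 8.

8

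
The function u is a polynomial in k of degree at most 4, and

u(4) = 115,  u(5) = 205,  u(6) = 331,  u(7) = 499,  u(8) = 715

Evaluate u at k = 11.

1711

First differences: 90, 126, 168, 216. Second differences: 36, 42, 48. Third differences: 6, 6.
Level-3 differences are constant, so u has degree 3.
Fitting a degree-3 polynomial gives u(k) = k³ + 3k² + 2k - 5.
Then u(11) = 1711.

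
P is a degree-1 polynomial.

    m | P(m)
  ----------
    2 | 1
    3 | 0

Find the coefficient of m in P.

Write P(m) = am + b; the 2 given values yield a linear system in the 2 coefficients.
Solving, P(m) = -m + 3.
The coefficient of m is -1.

-1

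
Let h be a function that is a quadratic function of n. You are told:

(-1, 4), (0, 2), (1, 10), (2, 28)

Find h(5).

142

Write h(n) = an² + bn + c; the 4 given values yield a linear system in the 3 coefficients.
Solving, h(n) = 5n² + 3n + 2.
Then h(5) = 142.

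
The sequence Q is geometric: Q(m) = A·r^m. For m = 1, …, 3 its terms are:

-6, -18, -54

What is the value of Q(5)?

Consecutive ratio: -18/(-6) = 3, and -54/(-18) = 3, so r = 3.
Then A·3^1 = -6 gives A = -2, and Q(m) = -2·3^m.
Q(5) = -2·3^5 = -486.

-486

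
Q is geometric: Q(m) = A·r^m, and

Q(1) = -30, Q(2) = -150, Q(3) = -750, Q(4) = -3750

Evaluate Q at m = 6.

Consecutive ratio: -150/(-30) = 5, and -750/(-150) = 5, so r = 5.
Then A·5^1 = -30 gives A = -6, and Q(m) = -6·5^m.
Q(6) = -6·5^6 = -93750.

-93750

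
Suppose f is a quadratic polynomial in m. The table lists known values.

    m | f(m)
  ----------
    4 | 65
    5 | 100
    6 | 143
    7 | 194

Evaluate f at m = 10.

395

First differences: 35, 43, 51. Second differences: 8, 8.
Level-2 differences are constant, so f has degree 2.
Fitting a degree-2 polynomial gives f(m) = 4m² - m + 5.
Then f(10) = 395.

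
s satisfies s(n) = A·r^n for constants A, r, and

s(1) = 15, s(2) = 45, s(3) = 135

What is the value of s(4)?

Consecutive ratio: 45/15 = 3, and 135/45 = 3, so r = 3.
Then A·3^1 = 15 gives A = 5, and s(n) = 5·3^n.
s(4) = 5·3^4 = 405.

405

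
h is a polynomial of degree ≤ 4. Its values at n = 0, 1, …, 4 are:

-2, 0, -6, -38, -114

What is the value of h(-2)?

First differences: 2, -6, -32, -76. Second differences: -8, -26, -44. Third differences: -18, -18.
Level-3 differences are constant, so h has degree 3.
Fitting a degree-3 polynomial gives h(n) = -3n³ + 5n² - 2.
Then h(-2) = 42.

42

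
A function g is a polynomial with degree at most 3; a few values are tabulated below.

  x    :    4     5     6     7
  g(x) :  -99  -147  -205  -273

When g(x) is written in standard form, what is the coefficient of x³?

First differences: -48, -58, -68. Second differences: -10, -10.
Level-2 differences are constant, so g has degree 2.
Fitting a degree-2 polynomial gives g(x) = -5x² - 3x - 7.
The coefficient of x³ is 0.

0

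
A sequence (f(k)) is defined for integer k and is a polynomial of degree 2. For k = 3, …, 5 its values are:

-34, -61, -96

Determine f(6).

Write f(k) = ak² + bk + c; the 3 given values yield a linear system in the 3 coefficients.
Solving, f(k) = -4k² + k - 1.
Then f(6) = -139.

-139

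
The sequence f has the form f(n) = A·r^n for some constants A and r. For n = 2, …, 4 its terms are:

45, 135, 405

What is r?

3

Consecutive ratio: 135/45 = 3, and 405/135 = 3, so r = 3.
Then A·3^2 = 45 gives A = 5, and f(n) = 5·3^n.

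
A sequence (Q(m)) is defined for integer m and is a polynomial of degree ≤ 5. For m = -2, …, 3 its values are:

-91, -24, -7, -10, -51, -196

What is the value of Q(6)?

-2635

First differences: 67, 17, -3, -41, -145. Second differences: -50, -20, -38, -104. Third differences: 30, -18, -66. Fourth differences: -48, -48.
Level-4 differences are constant, so Q has degree 4.
Fitting a degree-4 polynomial gives Q(m) = -2m^4 + m³ - 8m² + 6m - 7.
Then Q(6) = -2635.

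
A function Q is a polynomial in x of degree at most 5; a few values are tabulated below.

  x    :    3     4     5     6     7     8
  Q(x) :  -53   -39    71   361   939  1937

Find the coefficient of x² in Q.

-1

First differences: 14, 110, 290, 578, 998. Second differences: 96, 180, 288, 420. Third differences: 84, 108, 132. Fourth differences: 24, 24.
Level-4 differences are constant, so Q has degree 4.
Fitting a degree-4 polynomial gives Q(x) = x^4 - 4x³ - x² - 6x + 1.
The coefficient of x² is -1.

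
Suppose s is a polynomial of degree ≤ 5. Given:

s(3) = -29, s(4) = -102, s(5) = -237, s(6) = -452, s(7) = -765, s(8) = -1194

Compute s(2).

First differences: -73, -135, -215, -313, -429. Second differences: -62, -80, -98, -116. Third differences: -18, -18, -18.
Level-3 differences are constant, so s has degree 3.
Fitting a degree-3 polynomial gives s(m) = -3m³ + 5m² + 3m - 2.
Then s(2) = 0.

0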